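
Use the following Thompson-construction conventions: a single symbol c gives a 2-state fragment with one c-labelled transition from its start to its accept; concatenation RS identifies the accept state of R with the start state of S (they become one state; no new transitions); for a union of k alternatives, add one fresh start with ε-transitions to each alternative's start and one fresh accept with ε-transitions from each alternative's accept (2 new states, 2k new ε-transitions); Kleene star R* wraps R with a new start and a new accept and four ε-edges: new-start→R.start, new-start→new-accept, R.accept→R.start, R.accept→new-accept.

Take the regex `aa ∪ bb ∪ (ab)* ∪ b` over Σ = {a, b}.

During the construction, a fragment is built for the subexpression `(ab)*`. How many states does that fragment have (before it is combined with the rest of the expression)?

Fragment for `(ab)*`:
Each of the 2 symbol leaves contributes a 2-state fragment.
  ab → 3 states
  (ab)* → 5 states

5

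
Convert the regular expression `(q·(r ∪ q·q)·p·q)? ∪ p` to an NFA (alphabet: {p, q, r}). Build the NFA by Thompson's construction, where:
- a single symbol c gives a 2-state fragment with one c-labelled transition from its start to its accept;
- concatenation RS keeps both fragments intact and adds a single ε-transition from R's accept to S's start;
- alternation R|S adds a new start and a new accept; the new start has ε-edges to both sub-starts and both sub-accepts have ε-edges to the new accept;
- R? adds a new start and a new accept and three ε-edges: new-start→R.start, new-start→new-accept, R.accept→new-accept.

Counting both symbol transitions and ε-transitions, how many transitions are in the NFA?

22

Recursing over subexpressions:
Each of the 7 symbol leaves contributes 1 transition (1 symbol, 0 ε).
  q·q = 3 transitions (2 symbol, 1 ε)
  r ∪ q·q = 8 transitions (3 symbol, 5 ε)
  q·(r ∪ q·q)·p·q = 14 transitions (6 symbol, 8 ε)
  (q·(r ∪ q·q)·p·q)? = 17 transitions (6 symbol, 11 ε)
  (q·(r ∪ q·q)·p·q)? ∪ p = 22 transitions (7 symbol, 15 ε)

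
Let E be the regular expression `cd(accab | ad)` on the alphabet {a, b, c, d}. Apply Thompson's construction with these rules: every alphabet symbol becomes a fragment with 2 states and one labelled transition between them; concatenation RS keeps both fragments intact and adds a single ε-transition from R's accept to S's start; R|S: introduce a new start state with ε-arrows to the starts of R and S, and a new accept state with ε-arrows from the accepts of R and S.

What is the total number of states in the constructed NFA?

By structural recursion:
Each of the 9 symbol leaves contributes a 2-state fragment.
  accab → 10 states
  ad → 4 states
  accab | ad → 16 states
  cd(accab | ad) → 20 states

20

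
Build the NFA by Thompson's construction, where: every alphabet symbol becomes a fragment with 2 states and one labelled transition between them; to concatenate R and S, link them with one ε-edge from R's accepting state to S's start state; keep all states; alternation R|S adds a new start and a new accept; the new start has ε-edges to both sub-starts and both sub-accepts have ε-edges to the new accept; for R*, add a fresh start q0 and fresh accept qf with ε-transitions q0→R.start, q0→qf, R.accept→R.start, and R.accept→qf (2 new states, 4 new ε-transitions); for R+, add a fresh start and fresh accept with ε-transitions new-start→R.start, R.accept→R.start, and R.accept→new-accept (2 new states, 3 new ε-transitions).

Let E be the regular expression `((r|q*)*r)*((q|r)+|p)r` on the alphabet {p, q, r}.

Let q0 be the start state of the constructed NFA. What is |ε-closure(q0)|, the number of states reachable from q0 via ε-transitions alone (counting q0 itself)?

17

Let C(F) = |ε-closure(F.start)| within fragment F, and note whether F accepts ε. Symbol fragments have C = 1 and do not accept ε. Then:
  q* → new start has ε-edges to the inner start and to the new accept, so |ε-closure| = 2 + 1 = 3
  r|q* → new start ε-reaches every alternative's start; at least one alternative accepts ε, so the union's new accept is reached too: |ε-closure| = 1 + 1 + 3 + 1 = 6
  (r|q*)* → new start has ε-edges to the inner start and to the new accept, so |ε-closure| = 2 + 6 = 8
  (r|q*)*r → the left operand accepts ε, so the closure extends into the next operand (via the concat ε-link); |ε-closure| = 8 + 1 = 9
  ((r|q*)*r)* → new start has ε-edges to the inner start and to the new accept, so |ε-closure| = 2 + 9 = 11
  q|r → |ε-closure| = 1 + 1 + 1 = 3 (the new accept is not ε-reachable since no branch accepts ε)
  (q|r)+ → new start ε-reaches only the body's start; the new accept needs a symbol first: |ε-closure| = 1 + 3 = 4
  (q|r)+|p → |ε-closure| = 1 + 4 + 1 = 6 (the new accept is not ε-reachable since no branch accepts ε)
  ((r|q*)*r)*((q|r)+|p)r → |ε-closure| = 11 + 6 = 17 (closure spills across the concat boundary because the left factor accepts ε)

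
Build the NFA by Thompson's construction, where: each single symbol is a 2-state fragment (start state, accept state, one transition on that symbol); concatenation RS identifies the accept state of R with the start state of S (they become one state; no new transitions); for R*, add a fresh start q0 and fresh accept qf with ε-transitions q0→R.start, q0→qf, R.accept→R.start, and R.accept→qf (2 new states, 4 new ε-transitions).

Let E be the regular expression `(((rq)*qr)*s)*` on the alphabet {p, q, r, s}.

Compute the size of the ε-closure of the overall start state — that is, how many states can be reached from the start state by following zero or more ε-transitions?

Let C(F) = |ε-closure(F.start)| within fragment F, and note whether F accepts ε. Symbol fragments have C = 1 and do not accept ε. Then:
  rq → same as the first factor's closure: |ε-closure| = 1
  (rq)* → new start has ε-edges to the inner start and to the new accept, so |ε-closure| = 2 + 1 = 3
  (rq)*qr → the left operand accepts ε, so the closure extends into the next operand (the shared merged state is already counted); |ε-closure| = 3 + (1−1) = 3
  ((rq)*qr)* → new start has ε-edges to the inner start and to the new accept, so |ε-closure| = 2 + 3 = 5
  ((rq)*qr)*s → |ε-closure| = 5 + (1−1) = 5 (closure spills across the concat boundary because the left factor accepts ε)
  (((rq)*qr)*s)* → new start has ε-edges to the inner start and to the new accept, so |ε-closure| = 2 + 5 = 7

7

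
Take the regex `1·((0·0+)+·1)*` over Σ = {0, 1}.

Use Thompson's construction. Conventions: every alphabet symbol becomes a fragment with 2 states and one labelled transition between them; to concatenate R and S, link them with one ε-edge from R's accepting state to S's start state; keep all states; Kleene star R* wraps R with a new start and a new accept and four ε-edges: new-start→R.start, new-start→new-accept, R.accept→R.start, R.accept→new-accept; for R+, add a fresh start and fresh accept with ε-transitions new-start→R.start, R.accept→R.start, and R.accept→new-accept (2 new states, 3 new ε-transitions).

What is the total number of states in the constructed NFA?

Per subexpression:
Each of the 4 symbol leaves contributes a 2-state fragment.
  0+ → 4 states
  0·0+ → 6 states
  (0·0+)+ → 8 states
  (0·0+)+·1 → 10 states
  ((0·0+)+·1)* → 12 states
  1·((0·0+)+·1)* → 14 states

14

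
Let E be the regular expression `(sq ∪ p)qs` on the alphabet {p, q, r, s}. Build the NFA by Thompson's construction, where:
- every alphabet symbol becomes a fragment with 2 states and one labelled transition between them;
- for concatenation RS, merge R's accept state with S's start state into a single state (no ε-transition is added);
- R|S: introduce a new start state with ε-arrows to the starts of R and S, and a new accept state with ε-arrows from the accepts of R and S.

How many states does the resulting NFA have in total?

9

Per subexpression:
Each of the 5 symbol leaves contributes a 2-state fragment.
  sq → 3 states
  sq ∪ p → 7 states
  (sq ∪ p)qs → 9 states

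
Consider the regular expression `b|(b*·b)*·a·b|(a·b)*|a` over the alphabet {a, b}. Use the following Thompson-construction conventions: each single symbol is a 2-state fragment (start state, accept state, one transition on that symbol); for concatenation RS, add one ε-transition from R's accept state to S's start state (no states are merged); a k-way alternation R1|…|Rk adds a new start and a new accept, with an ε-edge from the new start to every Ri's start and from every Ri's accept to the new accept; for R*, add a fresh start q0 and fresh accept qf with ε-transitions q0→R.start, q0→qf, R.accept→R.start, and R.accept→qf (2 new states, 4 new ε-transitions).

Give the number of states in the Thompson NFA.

24

Per subexpression:
Each of the 8 symbol leaves contributes a 2-state fragment.
  b* : 4 states
  b*·b : 6 states
  (b*·b)* : 8 states
  (b*·b)*·a·b : 12 states
  a·b : 4 states
  (a·b)* : 6 states
  b|(b*·b)*·a·b|(a·b)*|a : 24 states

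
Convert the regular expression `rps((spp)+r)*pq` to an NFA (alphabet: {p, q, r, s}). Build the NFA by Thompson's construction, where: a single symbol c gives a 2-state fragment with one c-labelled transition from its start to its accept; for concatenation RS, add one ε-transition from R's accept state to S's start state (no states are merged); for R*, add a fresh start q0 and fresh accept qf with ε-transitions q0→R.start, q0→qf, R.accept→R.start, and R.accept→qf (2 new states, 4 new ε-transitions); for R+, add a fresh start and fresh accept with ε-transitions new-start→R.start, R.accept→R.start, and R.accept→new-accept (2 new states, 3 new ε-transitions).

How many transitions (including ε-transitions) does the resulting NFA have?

24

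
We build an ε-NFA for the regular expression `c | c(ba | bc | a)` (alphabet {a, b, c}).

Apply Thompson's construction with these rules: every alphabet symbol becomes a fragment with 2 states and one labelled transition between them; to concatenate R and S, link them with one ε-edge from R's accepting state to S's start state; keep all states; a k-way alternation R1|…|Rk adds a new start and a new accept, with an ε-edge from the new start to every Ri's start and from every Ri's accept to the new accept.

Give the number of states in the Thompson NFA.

18

By structural recursion:
Each of the 7 symbol leaves contributes a 2-state fragment.
  ba — 4 states
  bc — 4 states
  ba | bc | a — 12 states
  c(ba | bc | a) — 14 states
  c | c(ba | bc | a) — 18 states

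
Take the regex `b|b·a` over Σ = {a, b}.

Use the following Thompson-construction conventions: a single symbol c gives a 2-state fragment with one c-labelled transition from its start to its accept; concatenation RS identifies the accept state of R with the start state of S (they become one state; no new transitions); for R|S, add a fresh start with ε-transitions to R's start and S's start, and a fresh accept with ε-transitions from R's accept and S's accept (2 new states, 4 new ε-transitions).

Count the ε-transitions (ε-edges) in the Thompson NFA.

By structural recursion:
Each of the 3 symbol leaves contributes 0 ε-transitions.
  b·a → 0 ε-transitions
  b|b·a → 4 ε-transitions

4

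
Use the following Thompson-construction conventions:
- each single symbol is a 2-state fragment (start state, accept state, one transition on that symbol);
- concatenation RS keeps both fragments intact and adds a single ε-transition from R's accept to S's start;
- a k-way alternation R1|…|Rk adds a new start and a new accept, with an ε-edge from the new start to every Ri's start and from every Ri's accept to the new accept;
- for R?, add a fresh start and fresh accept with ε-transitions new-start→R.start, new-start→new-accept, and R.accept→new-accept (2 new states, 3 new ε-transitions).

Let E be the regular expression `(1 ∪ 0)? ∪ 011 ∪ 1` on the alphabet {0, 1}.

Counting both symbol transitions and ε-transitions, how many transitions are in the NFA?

21

Building bottom-up:
Each of the 6 symbol leaves contributes 1 transition (1 symbol, 0 ε).
  1 ∪ 0 = 6 transitions (2 symbol, 4 ε)
  (1 ∪ 0)? = 9 transitions (2 symbol, 7 ε)
  011 = 5 transitions (3 symbol, 2 ε)
  (1 ∪ 0)? ∪ 011 ∪ 1 = 21 transitions (6 symbol, 15 ε)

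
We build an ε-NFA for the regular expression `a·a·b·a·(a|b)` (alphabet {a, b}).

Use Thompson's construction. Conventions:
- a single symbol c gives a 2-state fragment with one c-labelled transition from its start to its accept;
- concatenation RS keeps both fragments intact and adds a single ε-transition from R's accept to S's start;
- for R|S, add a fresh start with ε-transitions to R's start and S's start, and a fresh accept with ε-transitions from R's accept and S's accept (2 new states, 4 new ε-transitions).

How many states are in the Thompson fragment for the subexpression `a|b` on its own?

Fragment for `a|b`:
Each of the 2 symbol leaves contributes a 2-state fragment.
  a|b = 6 states

6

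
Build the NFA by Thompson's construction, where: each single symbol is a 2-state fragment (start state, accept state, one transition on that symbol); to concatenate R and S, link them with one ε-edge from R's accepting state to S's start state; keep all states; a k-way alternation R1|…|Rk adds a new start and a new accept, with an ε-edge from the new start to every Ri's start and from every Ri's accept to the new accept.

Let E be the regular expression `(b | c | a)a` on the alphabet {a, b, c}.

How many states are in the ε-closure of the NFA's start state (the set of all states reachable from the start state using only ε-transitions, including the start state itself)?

Let C(F) = |ε-closure(F.start)| within fragment F, and note whether F accepts ε. Symbol fragments have C = 1 and do not accept ε. Then:
  b | c | a → C = 1 + 1 + 1 + 1 = 4 (the new accept is not ε-reachable since no branch accepts ε)
  (b | c | a)a → C equals the left operand's closure size = 4 (its accept is not ε-reachable, so the closure stops there)

4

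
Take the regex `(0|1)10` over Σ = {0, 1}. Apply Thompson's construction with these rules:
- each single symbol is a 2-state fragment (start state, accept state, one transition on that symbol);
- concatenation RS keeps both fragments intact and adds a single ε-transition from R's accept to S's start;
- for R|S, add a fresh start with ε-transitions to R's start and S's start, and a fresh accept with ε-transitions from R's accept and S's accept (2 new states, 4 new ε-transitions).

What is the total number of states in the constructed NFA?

10

By structural recursion:
Each of the 4 symbol leaves contributes a 2-state fragment.
  0|1 — 6 states
  (0|1)10 — 10 states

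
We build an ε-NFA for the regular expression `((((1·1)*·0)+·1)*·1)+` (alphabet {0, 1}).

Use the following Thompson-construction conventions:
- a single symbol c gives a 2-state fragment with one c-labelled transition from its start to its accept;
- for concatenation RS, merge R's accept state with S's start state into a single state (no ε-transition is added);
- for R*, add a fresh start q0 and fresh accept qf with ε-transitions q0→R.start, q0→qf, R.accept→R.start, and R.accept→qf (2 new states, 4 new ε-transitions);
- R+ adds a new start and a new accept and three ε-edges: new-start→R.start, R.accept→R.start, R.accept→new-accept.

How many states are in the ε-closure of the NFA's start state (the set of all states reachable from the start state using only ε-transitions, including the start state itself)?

Work bottom-up. For each fragment F, track |ε-closure(F.start)| and whether F's accept lies in that closure (i.e. whether F accepts ε). A single-symbol fragment has closure size 1 and does not accept ε.
  1·1 — |ε-closure| equals the left operand's closure size = 1 (its accept is not ε-reachable, so the closure stops there)
  (1·1)* — the star's fresh start ε-reaches both the body's start and the fresh accept: |ε-closure| = 2 + 1 = 3
  (1·1)*·0 — |ε-closure| = 3 + (1−1) = 3 (closure spills across the concat boundary because the left factor accepts ε)
  ((1·1)*·0)+ — new start ε-reaches only the body's start; the new accept needs a symbol first: |ε-closure| = 1 + 3 = 4
  ((1·1)*·0)+·1 — same as the first factor's closure: |ε-closure| = 4
  (((1·1)*·0)+·1)* — the star's fresh start ε-reaches both the body's start and the fresh accept: |ε-closure| = 2 + 4 = 6
  (((1·1)*·0)+·1)*·1 — the left operand accepts ε, so the closure extends into the next operand (the shared merged state is already counted); |ε-closure| = 6 + (1−1) = 6
  ((((1·1)*·0)+·1)*·1)+ — new start ε-reaches only the body's start; the new accept needs a symbol first: |ε-closure| = 1 + 6 = 7

7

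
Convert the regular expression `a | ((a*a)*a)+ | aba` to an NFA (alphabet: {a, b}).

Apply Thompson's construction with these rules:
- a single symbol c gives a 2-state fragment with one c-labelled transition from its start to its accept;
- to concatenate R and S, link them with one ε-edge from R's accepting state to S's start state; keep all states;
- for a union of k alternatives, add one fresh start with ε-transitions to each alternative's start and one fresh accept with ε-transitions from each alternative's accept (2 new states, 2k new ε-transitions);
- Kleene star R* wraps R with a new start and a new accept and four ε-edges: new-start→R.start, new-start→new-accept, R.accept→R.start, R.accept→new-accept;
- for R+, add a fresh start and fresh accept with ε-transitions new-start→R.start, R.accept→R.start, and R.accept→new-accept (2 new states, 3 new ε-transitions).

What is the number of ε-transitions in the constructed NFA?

21

Bottom-up over the parse tree:
Each of the 7 symbol leaves contributes 0 ε-transitions.
  a* → 4 ε-transitions
  a*a → 5 ε-transitions
  (a*a)* → 9 ε-transitions
  (a*a)*a → 10 ε-transitions
  ((a*a)*a)+ → 13 ε-transitions
  aba → 2 ε-transitions
  a | ((a*a)*a)+ | aba → 21 ε-transitions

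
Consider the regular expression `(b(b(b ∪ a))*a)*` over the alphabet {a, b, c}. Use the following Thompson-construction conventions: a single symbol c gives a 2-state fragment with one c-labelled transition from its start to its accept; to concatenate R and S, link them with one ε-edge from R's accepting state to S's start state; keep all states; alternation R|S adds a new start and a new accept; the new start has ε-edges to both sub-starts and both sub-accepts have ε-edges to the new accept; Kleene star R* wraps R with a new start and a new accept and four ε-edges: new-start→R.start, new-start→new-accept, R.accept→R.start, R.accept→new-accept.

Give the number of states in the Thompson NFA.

16

By structural recursion:
Each of the 5 symbol leaves contributes a 2-state fragment.
  b ∪ a → 6 states
  b(b ∪ a) → 8 states
  (b(b ∪ a))* → 10 states
  b(b(b ∪ a))*a → 14 states
  (b(b(b ∪ a))*a)* → 16 states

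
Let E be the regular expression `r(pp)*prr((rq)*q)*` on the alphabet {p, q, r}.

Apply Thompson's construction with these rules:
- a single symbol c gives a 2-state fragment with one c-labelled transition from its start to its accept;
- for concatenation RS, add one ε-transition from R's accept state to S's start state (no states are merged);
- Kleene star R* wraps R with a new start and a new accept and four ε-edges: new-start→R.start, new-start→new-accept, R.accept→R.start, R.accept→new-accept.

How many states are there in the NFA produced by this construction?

24

Per subexpression:
Each of the 9 symbol leaves contributes a 2-state fragment.
  pp : 4 states
  (pp)* : 6 states
  rq : 4 states
  (rq)* : 6 states
  (rq)*q : 8 states
  ((rq)*q)* : 10 states
  r(pp)*prr((rq)*q)* : 24 states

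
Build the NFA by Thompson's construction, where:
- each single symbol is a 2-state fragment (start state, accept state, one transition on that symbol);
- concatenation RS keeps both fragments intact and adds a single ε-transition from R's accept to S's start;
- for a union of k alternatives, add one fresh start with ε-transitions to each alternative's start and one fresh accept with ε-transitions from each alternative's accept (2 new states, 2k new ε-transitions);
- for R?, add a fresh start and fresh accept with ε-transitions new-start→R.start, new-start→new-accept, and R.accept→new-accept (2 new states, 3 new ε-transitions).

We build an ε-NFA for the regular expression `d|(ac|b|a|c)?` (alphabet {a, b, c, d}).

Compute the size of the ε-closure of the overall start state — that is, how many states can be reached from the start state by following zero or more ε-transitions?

Let C(F) = |ε-closure(F.start)| within fragment F, and note whether F accepts ε. Symbol fragments have C = 1 and do not accept ε. Then:
  ac — C equals the left operand's closure size = 1 (its accept is not ε-reachable, so the closure stops there)
  ac|b|a|c — new start ε-reaches every alternative's start; none of them accept ε, so the new accept is not reached: C = 1 + 1 + 1 + 1 + 1 = 5
  (ac|b|a|c)? — C = 1 (new start) + 5 (body) + 1 (new accept, via ε) = 7
  d|(ac|b|a|c)? — new start ε-reaches every alternative's start; at least one alternative accepts ε, so the union's new accept is reached too: C = 1 + 1 + 7 + 1 = 10

10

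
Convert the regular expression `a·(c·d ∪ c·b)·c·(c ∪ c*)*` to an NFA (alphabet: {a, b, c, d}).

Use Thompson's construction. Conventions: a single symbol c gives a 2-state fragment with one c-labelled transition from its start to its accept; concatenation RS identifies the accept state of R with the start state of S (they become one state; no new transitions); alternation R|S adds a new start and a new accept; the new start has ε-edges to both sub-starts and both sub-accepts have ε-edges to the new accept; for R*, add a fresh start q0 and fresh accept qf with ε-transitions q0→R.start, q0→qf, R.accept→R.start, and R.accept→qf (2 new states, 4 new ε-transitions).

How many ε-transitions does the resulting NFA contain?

16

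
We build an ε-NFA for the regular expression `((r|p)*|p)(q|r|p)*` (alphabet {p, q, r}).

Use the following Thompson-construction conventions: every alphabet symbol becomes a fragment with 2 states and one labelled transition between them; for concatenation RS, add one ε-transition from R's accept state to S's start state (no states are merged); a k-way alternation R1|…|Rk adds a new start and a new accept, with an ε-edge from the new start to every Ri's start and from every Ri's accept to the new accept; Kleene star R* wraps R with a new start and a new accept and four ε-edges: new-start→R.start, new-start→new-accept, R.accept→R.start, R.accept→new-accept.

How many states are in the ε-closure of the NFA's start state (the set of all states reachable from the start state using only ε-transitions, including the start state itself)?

Work bottom-up. For each fragment F, track |ε-closure(F.start)| and whether F's accept lies in that closure (i.e. whether F accepts ε). A single-symbol fragment has closure size 1 and does not accept ε.
  r|p : |closure| = 1 + 1 + 1 = 3 (the new accept is not ε-reachable since no branch accepts ε)
  (r|p)* : new start has ε-edges to the inner start and to the new accept, so |closure| = 2 + 3 = 5
  (r|p)*|p : |closure| = 1 (new start) + (5 + 1) + 1 (new accept, since some branch ε-reaches its own accept) = 8
  q|r|p : new start ε-reaches every alternative's start; none of them accept ε, so the new accept is not reached: |closure| = 1 + 1 + 1 + 1 = 4
  (q|r|p)* : |closure| = 1 (new start) + 4 (body) + 1 (new accept) = 6
  ((r|p)*|p)(q|r|p)* : |closure| = 8 + 6 = 14 (closure spills across the concat boundary because the left factor accepts ε)

14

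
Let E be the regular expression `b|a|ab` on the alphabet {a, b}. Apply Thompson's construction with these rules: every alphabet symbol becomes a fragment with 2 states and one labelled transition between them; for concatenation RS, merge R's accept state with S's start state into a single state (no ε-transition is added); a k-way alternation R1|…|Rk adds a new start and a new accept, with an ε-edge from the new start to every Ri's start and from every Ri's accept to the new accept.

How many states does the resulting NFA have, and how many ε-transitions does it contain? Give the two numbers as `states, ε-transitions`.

By structural recursion:
Each of the 4 symbol leaves contributes 2 states and 0 ε-transitions.
  ab — 3 states, 0 ε-transitions
  b|a|ab — 9 states, 6 ε-transitions

9, 6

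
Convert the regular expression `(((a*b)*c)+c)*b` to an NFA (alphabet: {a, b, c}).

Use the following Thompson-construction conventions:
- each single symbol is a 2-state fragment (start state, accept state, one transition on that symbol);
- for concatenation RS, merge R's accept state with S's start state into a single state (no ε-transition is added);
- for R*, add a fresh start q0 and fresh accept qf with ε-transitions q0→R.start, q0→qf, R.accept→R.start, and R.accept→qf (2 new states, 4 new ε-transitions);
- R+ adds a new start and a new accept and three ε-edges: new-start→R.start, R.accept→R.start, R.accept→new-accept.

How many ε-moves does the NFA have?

Bottom-up over the parse tree:
Each of the 5 symbol leaves contributes 0 ε-transitions.
  a* : 4 ε-transitions
  a*b : 4 ε-transitions
  (a*b)* : 8 ε-transitions
  (a*b)*c : 8 ε-transitions
  ((a*b)*c)+ : 11 ε-transitions
  ((a*b)*c)+c : 11 ε-transitions
  (((a*b)*c)+c)* : 15 ε-transitions
  (((a*b)*c)+c)*b : 15 ε-transitions

15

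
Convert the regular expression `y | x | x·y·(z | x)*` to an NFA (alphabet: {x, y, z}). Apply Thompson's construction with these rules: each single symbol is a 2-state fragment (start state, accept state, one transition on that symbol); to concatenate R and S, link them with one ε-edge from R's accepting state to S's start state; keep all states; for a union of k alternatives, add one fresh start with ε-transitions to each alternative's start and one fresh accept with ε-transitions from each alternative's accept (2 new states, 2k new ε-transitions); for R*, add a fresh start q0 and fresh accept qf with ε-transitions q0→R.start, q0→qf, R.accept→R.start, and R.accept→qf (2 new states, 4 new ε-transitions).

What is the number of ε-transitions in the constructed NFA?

16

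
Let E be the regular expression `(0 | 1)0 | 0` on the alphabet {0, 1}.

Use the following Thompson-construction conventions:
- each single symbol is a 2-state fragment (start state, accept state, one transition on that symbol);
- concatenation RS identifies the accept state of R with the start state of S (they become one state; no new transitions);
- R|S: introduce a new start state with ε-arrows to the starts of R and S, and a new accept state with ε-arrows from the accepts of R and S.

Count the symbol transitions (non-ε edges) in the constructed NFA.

Recursing over subexpressions:
Each of the 4 symbol leaves contributes exactly 1 symbol transition.
  0 | 1 — 2 symbol transitions
  (0 | 1)0 — 3 symbol transitions
  (0 | 1)0 | 0 — 4 symbol transitions

4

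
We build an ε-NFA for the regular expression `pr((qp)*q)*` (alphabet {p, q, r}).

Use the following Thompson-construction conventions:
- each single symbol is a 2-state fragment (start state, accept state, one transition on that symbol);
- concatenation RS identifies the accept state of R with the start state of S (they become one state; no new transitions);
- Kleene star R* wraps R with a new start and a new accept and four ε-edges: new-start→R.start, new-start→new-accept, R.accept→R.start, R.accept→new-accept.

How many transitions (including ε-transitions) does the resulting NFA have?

By structural recursion:
Each of the 5 symbol leaves contributes 1 transition (1 symbol, 0 ε).
  qp : 2 transitions (2 symbol, 0 ε)
  (qp)* : 6 transitions (2 symbol, 4 ε)
  (qp)*q : 7 transitions (3 symbol, 4 ε)
  ((qp)*q)* : 11 transitions (3 symbol, 8 ε)
  pr((qp)*q)* : 13 transitions (5 symbol, 8 ε)

13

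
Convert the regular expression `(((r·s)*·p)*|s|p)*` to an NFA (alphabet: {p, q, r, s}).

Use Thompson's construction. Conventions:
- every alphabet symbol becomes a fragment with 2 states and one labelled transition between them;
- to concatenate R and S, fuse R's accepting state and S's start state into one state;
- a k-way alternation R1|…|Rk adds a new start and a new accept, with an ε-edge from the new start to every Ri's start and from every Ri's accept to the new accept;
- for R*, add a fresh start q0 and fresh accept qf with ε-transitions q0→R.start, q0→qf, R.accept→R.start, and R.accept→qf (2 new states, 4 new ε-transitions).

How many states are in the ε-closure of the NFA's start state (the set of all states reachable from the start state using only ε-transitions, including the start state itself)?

Compute the ε-closure size of each fragment's start state recursively; a symbol fragment's start has no outgoing ε-edge, so its closure is just itself (size 1).
  r·s → |closure| equals the left operand's closure size = 1 (its accept is not ε-reachable, so the closure stops there)
  (r·s)* → |closure| = 1 (new start) + 1 (body) + 1 (new accept) = 3
  (r·s)*·p → |closure| = 3 + (1−1) = 3 (closure spills across the concat boundary because the left factor accepts ε)
  ((r·s)*·p)* → new start has ε-edges to the inner start and to the new accept, so |closure| = 2 + 3 = 5
  ((r·s)*·p)*|s|p → |closure| = 1 (new start) + (5 + 1 + 1) + 1 (new accept, since some branch ε-reaches its own accept) = 9
  (((r·s)*·p)*|s|p)* → |closure| = 1 (new start) + 9 (body) + 1 (new accept) = 11

11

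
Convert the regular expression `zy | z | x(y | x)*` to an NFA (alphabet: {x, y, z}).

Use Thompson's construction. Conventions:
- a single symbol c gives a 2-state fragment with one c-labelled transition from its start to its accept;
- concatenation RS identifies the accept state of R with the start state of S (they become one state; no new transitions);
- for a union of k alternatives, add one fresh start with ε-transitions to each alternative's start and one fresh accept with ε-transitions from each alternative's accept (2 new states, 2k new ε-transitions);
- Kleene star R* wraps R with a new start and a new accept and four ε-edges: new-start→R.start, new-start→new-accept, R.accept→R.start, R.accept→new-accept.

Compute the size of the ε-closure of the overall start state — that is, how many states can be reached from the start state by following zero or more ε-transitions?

4

Compute the ε-closure size of each fragment's start state recursively; a symbol fragment's start has no outgoing ε-edge, so its closure is just itself (size 1).
  zy : |ε-closure| equals the left operand's closure size = 1 (its accept is not ε-reachable, so the closure stops there)
  y | x : |ε-closure| = 1 + 1 + 1 = 3 (the new accept is not ε-reachable since no branch accepts ε)
  (y | x)* : new start has ε-edges to the inner start and to the new accept, so |ε-closure| = 2 + 3 = 5
  x(y | x)* : |ε-closure| equals the left operand's closure size = 1 (its accept is not ε-reachable, so the closure stops there)
  zy | z | x(y | x)* : new start ε-reaches every alternative's start; none of them accept ε, so the new accept is not reached: |ε-closure| = 1 + 1 + 1 + 1 = 4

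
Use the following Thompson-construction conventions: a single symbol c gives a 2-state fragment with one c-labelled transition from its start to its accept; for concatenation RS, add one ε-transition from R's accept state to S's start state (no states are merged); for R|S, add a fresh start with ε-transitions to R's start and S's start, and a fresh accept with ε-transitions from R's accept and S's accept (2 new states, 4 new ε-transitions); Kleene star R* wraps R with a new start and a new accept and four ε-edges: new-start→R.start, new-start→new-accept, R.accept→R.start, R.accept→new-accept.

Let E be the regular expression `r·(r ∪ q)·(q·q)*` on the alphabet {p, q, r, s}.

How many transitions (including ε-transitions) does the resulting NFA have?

16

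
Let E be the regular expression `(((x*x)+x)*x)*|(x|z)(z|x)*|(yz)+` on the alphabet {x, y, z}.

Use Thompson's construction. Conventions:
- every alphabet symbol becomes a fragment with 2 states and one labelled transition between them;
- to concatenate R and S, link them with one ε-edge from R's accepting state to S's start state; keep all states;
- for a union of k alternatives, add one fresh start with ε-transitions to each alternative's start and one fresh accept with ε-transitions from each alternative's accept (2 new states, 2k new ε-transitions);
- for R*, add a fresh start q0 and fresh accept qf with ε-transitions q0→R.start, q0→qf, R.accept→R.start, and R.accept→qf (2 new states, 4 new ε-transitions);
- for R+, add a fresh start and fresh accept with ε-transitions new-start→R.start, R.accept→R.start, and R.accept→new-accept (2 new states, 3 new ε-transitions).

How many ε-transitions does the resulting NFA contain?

41

Recursing over subexpressions:
Each of the 10 symbol leaves contributes 0 ε-transitions.
  x* — 4 ε-transitions
  x*x — 5 ε-transitions
  (x*x)+ — 8 ε-transitions
  (x*x)+x — 9 ε-transitions
  ((x*x)+x)* — 13 ε-transitions
  ((x*x)+x)*x — 14 ε-transitions
  (((x*x)+x)*x)* — 18 ε-transitions
  x|z — 4 ε-transitions
  z|x — 4 ε-transitions
  (z|x)* — 8 ε-transitions
  (x|z)(z|x)* — 13 ε-transitions
  yz — 1 ε-transition
  (yz)+ — 4 ε-transitions
  (((x*x)+x)*x)*|(x|z)(z|x)*|(yz)+ — 41 ε-transitions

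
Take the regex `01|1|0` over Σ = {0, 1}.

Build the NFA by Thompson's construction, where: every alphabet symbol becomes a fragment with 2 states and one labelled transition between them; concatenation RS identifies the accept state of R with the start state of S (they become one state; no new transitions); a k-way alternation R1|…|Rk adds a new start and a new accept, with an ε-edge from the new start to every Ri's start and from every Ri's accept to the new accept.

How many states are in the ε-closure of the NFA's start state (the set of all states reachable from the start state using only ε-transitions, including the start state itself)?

Work bottom-up. For each fragment F, track |ε-closure(F.start)| and whether F's accept lies in that closure (i.e. whether F accepts ε). A single-symbol fragment has closure size 1 and does not accept ε.
  01 — same as the first factor's closure: |ε-closure| = 1
  01|1|0 — new start ε-reaches every alternative's start; none of them accept ε, so the new accept is not reached: |ε-closure| = 1 + 1 + 1 + 1 = 4

4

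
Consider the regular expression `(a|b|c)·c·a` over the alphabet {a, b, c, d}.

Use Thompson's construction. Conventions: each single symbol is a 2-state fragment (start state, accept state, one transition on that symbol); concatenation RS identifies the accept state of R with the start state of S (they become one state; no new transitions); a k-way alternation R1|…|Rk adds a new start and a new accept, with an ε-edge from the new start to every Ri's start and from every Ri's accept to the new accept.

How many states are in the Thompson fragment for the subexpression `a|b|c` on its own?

8

Fragment for `a|b|c`:
Each of the 3 symbol leaves contributes a 2-state fragment.
  a|b|c : 8 states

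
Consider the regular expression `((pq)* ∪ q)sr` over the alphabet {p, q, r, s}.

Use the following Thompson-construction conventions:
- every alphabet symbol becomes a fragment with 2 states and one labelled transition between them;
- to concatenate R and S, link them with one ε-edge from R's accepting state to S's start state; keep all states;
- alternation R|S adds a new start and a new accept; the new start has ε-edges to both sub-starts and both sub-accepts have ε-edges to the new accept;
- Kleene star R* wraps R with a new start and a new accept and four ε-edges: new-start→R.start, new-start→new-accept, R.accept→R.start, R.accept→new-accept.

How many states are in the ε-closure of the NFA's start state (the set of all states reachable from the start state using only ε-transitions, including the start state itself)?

Let C(F) = |ε-closure(F.start)| within fragment F, and note whether F accepts ε. Symbol fragments have C = 1 and do not accept ε. Then:
  pq — C equals the left operand's closure size = 1 (its accept is not ε-reachable, so the closure stops there)
  (pq)* — the star's fresh start ε-reaches both the body's start and the fresh accept: C = 2 + 1 = 3
  (pq)* ∪ q — new start ε-reaches every alternative's start; at least one alternative accepts ε, so the union's new accept is reached too: C = 1 + 3 + 1 + 1 = 6
  ((pq)* ∪ q)sr — C = 6 + 1 = 7 (closure spills across the concat boundary because the left factor accepts ε)

7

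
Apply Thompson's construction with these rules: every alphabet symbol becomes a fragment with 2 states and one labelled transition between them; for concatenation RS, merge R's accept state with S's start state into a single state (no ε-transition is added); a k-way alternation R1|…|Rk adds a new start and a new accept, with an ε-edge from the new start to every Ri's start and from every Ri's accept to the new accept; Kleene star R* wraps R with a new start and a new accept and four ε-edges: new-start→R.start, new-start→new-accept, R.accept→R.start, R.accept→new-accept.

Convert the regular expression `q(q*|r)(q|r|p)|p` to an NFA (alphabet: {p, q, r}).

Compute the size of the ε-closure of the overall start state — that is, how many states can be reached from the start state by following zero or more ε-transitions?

3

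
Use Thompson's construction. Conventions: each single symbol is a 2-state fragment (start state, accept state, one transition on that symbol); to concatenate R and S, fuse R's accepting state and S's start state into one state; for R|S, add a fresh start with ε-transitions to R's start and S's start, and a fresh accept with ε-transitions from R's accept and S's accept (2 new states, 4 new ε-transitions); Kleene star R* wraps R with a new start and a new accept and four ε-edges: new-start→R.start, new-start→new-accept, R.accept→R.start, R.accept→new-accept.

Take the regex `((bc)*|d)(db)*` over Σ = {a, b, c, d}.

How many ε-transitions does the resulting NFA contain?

Building bottom-up:
Each of the 5 symbol leaves contributes 0 ε-transitions.
  bc — 0 ε-transitions
  (bc)* — 4 ε-transitions
  (bc)*|d — 8 ε-transitions
  db — 0 ε-transitions
  (db)* — 4 ε-transitions
  ((bc)*|d)(db)* — 12 ε-transitions

12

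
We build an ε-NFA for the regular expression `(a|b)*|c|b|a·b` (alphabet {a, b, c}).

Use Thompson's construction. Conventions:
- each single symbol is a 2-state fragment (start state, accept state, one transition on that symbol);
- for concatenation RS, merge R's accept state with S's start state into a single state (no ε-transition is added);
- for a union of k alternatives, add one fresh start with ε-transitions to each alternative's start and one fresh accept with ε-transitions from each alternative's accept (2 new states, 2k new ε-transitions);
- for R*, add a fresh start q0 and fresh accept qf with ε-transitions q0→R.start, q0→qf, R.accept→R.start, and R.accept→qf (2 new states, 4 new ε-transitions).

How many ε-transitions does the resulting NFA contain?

Bottom-up over the parse tree:
Each of the 6 symbol leaves contributes 0 ε-transitions.
  a|b : 4 ε-transitions
  (a|b)* : 8 ε-transitions
  a·b : 0 ε-transitions
  (a|b)*|c|b|a·b : 16 ε-transitions

16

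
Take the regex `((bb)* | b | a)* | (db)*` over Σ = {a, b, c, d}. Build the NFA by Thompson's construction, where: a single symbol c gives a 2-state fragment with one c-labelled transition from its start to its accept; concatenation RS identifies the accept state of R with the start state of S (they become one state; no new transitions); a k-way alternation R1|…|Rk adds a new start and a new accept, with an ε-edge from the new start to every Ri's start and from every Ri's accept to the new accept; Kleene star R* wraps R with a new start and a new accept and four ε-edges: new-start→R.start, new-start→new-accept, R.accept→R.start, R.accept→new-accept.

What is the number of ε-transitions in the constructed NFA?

22

Bottom-up over the parse tree:
Each of the 6 symbol leaves contributes 0 ε-transitions.
  bb — 0 ε-transitions
  (bb)* — 4 ε-transitions
  (bb)* | b | a — 10 ε-transitions
  ((bb)* | b | a)* — 14 ε-transitions
  db — 0 ε-transitions
  (db)* — 4 ε-transitions
  ((bb)* | b | a)* | (db)* — 22 ε-transitions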